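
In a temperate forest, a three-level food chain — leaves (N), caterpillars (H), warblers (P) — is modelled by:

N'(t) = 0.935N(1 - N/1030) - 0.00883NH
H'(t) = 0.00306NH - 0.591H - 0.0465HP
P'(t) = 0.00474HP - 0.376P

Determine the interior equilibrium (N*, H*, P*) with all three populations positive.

N* ≈ 258, H* ≈ 79.3, P* ≈ 4.29

From dP/dt = 0: 0.00474H* = 0.376, so H* = 79.3.
From dN/dt = 0: 0.935(1 - N*/1030) = 0.00883·79.3, giving N* = 1030·(1 - 0.749) = 258.
From dH/dt = 0: 0.00306·258 - 0.591 = 0.0465P*, so P* = 0.2/0.0465 = 4.29.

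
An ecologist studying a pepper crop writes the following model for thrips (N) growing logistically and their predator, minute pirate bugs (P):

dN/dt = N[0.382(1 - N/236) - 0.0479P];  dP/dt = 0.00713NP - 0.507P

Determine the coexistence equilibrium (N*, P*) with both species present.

N* ≈ 71.1, P* ≈ 5.57

From dP/dt = 0 with P > 0: 0.00713N* = 0.507, so N* = 71.1.
Substitute into dN/dt = 0: 0.382(1 - 71.1/236) = 0.0479P*.
The bracket is 0.699, giving P* = 0.267/0.0479 = 5.57.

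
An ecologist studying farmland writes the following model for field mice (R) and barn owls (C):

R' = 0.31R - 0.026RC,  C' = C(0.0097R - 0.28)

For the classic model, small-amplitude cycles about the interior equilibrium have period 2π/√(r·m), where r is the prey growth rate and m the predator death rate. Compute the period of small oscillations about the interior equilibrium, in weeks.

Here r = 0.31 and m = 0.28, so r·m = 0.0868.
ω = √0.0868 = 0.295 per week, hence T = 2π/ω ≈ 21.3 weeks.

T ≈ 21.3 weeks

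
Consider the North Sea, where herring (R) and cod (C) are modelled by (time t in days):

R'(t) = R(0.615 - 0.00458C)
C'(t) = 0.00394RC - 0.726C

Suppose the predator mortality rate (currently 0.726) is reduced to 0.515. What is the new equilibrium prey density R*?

At the interior fixed point, setting dC/dt = 0 with C > 0 fixes R* = (predator death rate)/(RC coefficient) — independent of the other coefficients.
With the change, R* = 0.515/0.00394 = 131; it falls from 184.

R* ≈ 131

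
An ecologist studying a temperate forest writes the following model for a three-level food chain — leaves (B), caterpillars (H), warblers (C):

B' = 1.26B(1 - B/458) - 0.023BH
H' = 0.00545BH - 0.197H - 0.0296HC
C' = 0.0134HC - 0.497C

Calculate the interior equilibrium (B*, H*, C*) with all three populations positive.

B* ≈ 148, H* ≈ 37.1, C* ≈ 20.6

From dC/dt = 0: 0.0134H* = 0.497, so H* = 37.1.
From dB/dt = 0: 1.26(1 - B*/458) = 0.023·37.1, giving B* = 458·(1 - 0.677) = 148.
From dH/dt = 0: 0.00545·148 - 0.197 = 0.0296C*, so C* = 0.609/0.0296 = 20.6.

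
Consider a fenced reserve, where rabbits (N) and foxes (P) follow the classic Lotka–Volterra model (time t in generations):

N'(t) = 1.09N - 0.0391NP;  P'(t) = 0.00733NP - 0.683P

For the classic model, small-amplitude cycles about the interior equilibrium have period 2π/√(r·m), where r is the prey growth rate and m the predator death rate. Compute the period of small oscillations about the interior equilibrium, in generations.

Here r = 1.09 and m = 0.683, so r·m = 0.744.
ω = √0.744 = 0.863 per generation, hence T = 2π/ω ≈ 7.28 generations.

T ≈ 7.28 generations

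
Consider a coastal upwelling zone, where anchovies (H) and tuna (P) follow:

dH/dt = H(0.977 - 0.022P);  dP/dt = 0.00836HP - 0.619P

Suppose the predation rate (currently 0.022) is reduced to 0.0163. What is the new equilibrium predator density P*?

P* ≈ 59.9

At the interior fixed point, setting dH/dt = 0 with H > 0 fixes P* = (prey growth rate)/(HP coefficient) — independent of the other coefficients.
With the change, P* = 0.977/0.0163 = 59.9; it rises from 44.4.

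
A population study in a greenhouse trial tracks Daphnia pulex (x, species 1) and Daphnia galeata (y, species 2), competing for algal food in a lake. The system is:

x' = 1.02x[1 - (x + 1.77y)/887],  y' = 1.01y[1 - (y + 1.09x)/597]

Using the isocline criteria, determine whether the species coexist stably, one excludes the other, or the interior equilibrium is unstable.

unstable coexistence (outcome depends on initial conditions)

Compare the nullcline intercepts: K1/α12 = 887/1.77 = 501 < K2 = 597; K2/α21 = 597/1.09 = 548 < K1 = 887.
Since both are reversed, neither can invade when rare; the interior point is a saddle.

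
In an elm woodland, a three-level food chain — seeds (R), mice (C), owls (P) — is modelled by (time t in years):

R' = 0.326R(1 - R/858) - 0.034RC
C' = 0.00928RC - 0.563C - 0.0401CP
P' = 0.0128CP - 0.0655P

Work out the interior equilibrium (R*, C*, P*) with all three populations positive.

From dP/dt = 0: 0.0128C* = 0.0655, so C* = 5.12.
From dR/dt = 0: 0.326(1 - R*/858) = 0.034·5.12, giving R* = 858·(1 - 0.534) = 400.
From dC/dt = 0: 0.00928·400 - 0.563 = 0.0401P*, so P* = 3.15/0.0401 = 78.5.

R* ≈ 400, C* ≈ 5.12, P* ≈ 78.5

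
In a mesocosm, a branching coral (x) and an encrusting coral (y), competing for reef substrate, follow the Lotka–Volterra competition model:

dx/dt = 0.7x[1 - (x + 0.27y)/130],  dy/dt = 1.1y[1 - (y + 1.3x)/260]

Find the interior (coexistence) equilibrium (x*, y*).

x* ≈ 92.1, y* ≈ 140

Setting both brackets to zero gives the nullclines x + 0.27y = 130 and 1.3x + y = 260.
Substituting y = 260 - 1.3x into the first: x(1 - 0.27·1.3) = 130 - 0.27·260.
So x* = 59.8/0.649 = 92.1, and then y* = 260 - 1.3·92.1 = 140.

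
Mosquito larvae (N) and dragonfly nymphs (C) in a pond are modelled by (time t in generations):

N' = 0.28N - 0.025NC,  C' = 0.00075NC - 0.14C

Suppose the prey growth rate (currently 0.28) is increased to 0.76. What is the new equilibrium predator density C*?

At the interior fixed point, setting dN/dt = 0 with N > 0 fixes C* = (prey growth rate)/(NC coefficient) — independent of the other coefficients.
With the change, C* = 0.76/0.025 = 30.4; it rises from 11.2.

C* ≈ 30.4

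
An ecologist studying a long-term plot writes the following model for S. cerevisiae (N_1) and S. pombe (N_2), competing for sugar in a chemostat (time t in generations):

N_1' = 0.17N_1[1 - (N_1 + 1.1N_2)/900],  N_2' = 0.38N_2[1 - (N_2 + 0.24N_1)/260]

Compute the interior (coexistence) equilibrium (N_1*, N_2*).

N_1* ≈ 834, N_2* ≈ 59.8

Setting both brackets to zero gives the nullclines N_1 + 1.1N_2 = 900 and 0.24N_1 + N_2 = 260.
Substituting N_2 = 260 - 0.24N_1 into the first: N_1(1 - 1.1·0.24) = 900 - 1.1·260.
So N_1* = 614/0.736 = 834, and then N_2* = 260 - 0.24·834 = 59.8.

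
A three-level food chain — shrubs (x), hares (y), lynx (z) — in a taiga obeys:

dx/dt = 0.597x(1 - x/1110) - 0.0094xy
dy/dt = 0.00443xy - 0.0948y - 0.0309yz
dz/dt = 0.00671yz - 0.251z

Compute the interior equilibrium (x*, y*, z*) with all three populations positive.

From dz/dt = 0: 0.00671y* = 0.251, so y* = 37.4.
From dx/dt = 0: 0.597(1 - x*/1110) = 0.0094·37.4, giving x* = 1110·(1 - 0.589) = 456.
From dy/dt = 0: 0.00443·456 - 0.0948 = 0.0309z*, so z* = 1.93/0.0309 = 62.3.

x* ≈ 456, y* ≈ 37.4, z* ≈ 62.3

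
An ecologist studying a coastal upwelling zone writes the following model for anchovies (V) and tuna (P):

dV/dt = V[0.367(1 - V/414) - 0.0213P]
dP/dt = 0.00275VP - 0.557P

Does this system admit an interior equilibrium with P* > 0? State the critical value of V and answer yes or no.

The predator equation gives dP/dt > 0 only when V > 0.557/0.00275 = 203.
Without the predator, V → K = 414. Since 414 > 203, the predator can invade and persist.

Threshold V = 203; K > 203, so yes, the predator persists.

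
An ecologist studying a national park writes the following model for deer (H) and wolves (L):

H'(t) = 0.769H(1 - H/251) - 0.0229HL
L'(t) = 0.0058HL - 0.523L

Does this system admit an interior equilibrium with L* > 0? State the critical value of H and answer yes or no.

Threshold H = 90.2; K > 90.2, so yes, the predator persists.

The predator equation gives dL/dt > 0 only when H > 0.523/0.0058 = 90.2.
Without the predator, H → K = 251. Since 251 > 90.2, the predator can invade and persist.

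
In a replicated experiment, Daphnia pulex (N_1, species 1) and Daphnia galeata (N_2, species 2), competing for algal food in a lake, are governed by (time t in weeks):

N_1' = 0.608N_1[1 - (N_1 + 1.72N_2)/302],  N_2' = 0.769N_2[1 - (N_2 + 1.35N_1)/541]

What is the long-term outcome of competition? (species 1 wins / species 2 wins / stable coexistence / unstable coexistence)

Compare the nullcline intercepts: K1/α12 = 302/1.72 = 176 < K2 = 541; K2/α21 = 541/1.35 = 401 > K1 = 302.
Since the inequalities point opposite ways, species 2 can invade but species 1 cannot.

species 2 excludes species 1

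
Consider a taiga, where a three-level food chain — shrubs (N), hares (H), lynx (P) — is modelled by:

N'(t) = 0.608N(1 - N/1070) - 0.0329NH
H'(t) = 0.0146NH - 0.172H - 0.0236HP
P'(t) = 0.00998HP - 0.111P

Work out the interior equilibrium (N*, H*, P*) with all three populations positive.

N* ≈ 426, H* ≈ 11.1, P* ≈ 256

From dP/dt = 0: 0.00998H* = 0.111, so H* = 11.1.
From dN/dt = 0: 0.608(1 - N*/1070) = 0.0329·11.1, giving N* = 1070·(1 - 0.602) = 426.
From dH/dt = 0: 0.0146·426 - 0.172 = 0.0236P*, so P* = 6.05/0.0236 = 256.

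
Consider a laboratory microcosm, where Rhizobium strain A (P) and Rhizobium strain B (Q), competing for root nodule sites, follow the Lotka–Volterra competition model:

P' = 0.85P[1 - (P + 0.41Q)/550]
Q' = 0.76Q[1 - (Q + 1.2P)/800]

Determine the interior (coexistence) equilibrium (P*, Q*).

P* ≈ 437, Q* ≈ 276

Setting both brackets to zero gives the nullclines P + 0.41Q = 550 and 1.2P + Q = 800.
Substituting Q = 800 - 1.2P into the first: P(1 - 0.41·1.2) = 550 - 0.41·800.
So P* = 222/0.508 = 437, and then Q* = 800 - 1.2·437 = 276.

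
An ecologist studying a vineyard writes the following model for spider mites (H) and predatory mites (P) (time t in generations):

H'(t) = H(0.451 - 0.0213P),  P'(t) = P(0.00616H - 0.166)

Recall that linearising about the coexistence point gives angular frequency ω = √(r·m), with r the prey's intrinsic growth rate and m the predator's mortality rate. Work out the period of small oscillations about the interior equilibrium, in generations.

T ≈ 23 generations

Here r = 0.451 and m = 0.166, so r·m = 0.0749.
ω = √0.0749 = 0.274 per generation, hence T = 2π/ω ≈ 23 generations.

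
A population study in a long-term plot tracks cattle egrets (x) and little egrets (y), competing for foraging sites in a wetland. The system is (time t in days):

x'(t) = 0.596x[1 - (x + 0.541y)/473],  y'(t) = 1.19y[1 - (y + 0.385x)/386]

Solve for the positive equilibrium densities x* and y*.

Setting both brackets to zero gives the nullclines x + 0.541y = 473 and 0.385x + y = 386.
Substituting y = 386 - 0.385x into the first: x(1 - 0.541·0.385) = 473 - 0.541·386.
So x* = 264/0.792 = 334, and then y* = 386 - 0.385·334 = 258.

x* ≈ 334, y* ≈ 258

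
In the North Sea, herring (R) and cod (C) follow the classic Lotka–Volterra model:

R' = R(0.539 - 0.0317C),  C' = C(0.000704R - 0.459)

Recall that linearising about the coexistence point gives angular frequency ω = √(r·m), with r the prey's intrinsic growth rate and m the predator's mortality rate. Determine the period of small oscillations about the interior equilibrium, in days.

Here r = 0.539 and m = 0.459, so r·m = 0.247.
ω = √0.247 = 0.497 per day, hence T = 2π/ω ≈ 12.6 days.

T ≈ 12.6 days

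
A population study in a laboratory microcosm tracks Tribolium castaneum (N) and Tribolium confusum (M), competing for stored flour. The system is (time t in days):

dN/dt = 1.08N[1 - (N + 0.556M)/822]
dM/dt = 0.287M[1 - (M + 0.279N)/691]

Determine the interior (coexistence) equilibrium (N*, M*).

N* ≈ 518, M* ≈ 546

Setting both brackets to zero gives the nullclines N + 0.556M = 822 and 0.279N + M = 691.
Substituting M = 691 - 0.279N into the first: N(1 - 0.556·0.279) = 822 - 0.556·691.
So N* = 438/0.845 = 518, and then M* = 691 - 0.279·518 = 546.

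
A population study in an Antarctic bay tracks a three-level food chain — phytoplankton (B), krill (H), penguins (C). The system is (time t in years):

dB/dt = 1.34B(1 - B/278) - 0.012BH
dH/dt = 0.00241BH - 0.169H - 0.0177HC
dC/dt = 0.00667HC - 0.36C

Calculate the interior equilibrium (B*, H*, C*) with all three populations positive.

B* ≈ 144, H* ≈ 54, C* ≈ 10

From dC/dt = 0: 0.00667H* = 0.36, so H* = 54.
From dB/dt = 0: 1.34(1 - B*/278) = 0.012·54, giving B* = 278·(1 - 0.483) = 144.
From dH/dt = 0: 0.00241·144 - 0.169 = 0.0177C*, so C* = 0.177/0.0177 = 10.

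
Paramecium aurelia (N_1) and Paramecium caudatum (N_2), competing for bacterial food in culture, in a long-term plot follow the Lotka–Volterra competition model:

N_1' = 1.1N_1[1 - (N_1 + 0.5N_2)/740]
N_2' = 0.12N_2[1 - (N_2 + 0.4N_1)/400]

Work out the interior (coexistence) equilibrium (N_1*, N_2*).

N_1* ≈ 675, N_2* ≈ 130

Setting both brackets to zero gives the nullclines N_1 + 0.5N_2 = 740 and 0.4N_1 + N_2 = 400.
Substituting N_2 = 400 - 0.4N_1 into the first: N_1(1 - 0.5·0.4) = 740 - 0.5·400.
So N_1* = 540/0.8 = 675, and then N_2* = 400 - 0.4·675 = 130.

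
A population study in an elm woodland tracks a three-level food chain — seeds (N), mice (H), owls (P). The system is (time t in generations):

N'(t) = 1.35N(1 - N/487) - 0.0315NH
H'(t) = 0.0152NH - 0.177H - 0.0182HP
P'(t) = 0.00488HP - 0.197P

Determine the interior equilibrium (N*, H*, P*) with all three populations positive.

N* ≈ 28.3, H* ≈ 40.4, P* ≈ 13.9

From dP/dt = 0: 0.00488H* = 0.197, so H* = 40.4.
From dN/dt = 0: 1.35(1 - N*/487) = 0.0315·40.4, giving N* = 487·(1 - 0.942) = 28.3.
From dH/dt = 0: 0.0152·28.3 - 0.177 = 0.0182P*, so P* = 0.253/0.0182 = 13.9.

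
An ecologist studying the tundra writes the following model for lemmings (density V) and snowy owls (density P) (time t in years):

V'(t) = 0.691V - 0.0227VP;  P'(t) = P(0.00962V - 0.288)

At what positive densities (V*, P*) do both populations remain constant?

V* ≈ 29.9, P* ≈ 30.4

Set dP/dt = 0 with P > 0: 0.00962V - 0.288 = 0, so V* = 0.288/0.00962 = 29.9.
Set dV/dt = 0 with V > 0: 0.691 - 0.0227P = 0, so P* = 0.691/0.0227 = 30.4.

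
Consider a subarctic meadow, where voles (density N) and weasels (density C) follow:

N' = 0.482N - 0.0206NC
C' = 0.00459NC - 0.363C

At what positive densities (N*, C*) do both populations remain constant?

N* ≈ 79.1, C* ≈ 23.4

Set dC/dt = 0 with C > 0: 0.00459N - 0.363 = 0, so N* = 0.363/0.00459 = 79.1.
Set dN/dt = 0 with N > 0: 0.482 - 0.0206C = 0, so C* = 0.482/0.0206 = 23.4.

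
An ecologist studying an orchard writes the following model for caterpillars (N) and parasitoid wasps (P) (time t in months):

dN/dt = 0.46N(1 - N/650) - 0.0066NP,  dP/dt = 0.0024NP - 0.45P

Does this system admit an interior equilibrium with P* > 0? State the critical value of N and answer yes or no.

The predator equation gives dP/dt > 0 only when N > 0.45/0.0024 = 188.
Without the predator, N → K = 650. Since 650 > 188, the predator can invade and persist.

Threshold N = 188; K > 188, so yes, the predator persists.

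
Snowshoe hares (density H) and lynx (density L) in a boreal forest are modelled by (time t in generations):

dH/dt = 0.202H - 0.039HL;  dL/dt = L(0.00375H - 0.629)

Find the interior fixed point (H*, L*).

Set dL/dt = 0 with L > 0: 0.00375H - 0.629 = 0, so H* = 0.629/0.00375 = 168.
Set dH/dt = 0 with H > 0: 0.202 - 0.039L = 0, so L* = 0.202/0.039 = 5.18.

H* ≈ 168, L* ≈ 5.18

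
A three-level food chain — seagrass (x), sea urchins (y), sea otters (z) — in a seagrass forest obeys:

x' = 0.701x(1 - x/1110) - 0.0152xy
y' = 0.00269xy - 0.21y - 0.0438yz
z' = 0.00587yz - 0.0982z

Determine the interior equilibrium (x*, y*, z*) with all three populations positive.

From dz/dt = 0: 0.00587y* = 0.0982, so y* = 16.7.
From dx/dt = 0: 0.701(1 - x*/1110) = 0.0152·16.7, giving x* = 1110·(1 - 0.363) = 707.
From dy/dt = 0: 0.00269·707 - 0.21 = 0.0438z*, so z* = 1.69/0.0438 = 38.6.

x* ≈ 707, y* ≈ 16.7, z* ≈ 38.6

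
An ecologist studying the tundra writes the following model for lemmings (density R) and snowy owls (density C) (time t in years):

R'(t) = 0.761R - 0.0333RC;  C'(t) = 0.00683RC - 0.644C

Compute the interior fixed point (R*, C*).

Set dC/dt = 0 with C > 0: 0.00683R - 0.644 = 0, so R* = 0.644/0.00683 = 94.3.
Set dR/dt = 0 with R > 0: 0.761 - 0.0333C = 0, so C* = 0.761/0.0333 = 22.9.

R* ≈ 94.3, C* ≈ 22.9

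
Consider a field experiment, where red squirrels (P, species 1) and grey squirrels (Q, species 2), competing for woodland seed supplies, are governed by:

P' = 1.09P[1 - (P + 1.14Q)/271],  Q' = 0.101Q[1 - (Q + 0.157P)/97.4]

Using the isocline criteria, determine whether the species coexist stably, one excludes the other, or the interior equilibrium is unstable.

stable coexistence

Compare the nullcline intercepts: K1/α12 = 271/1.14 = 238 > K2 = 97.4; K2/α21 = 97.4/0.157 = 620 > K1 = 271.
Since both inequalities hold, each species can invade when rare, so the interior equilibrium is stable.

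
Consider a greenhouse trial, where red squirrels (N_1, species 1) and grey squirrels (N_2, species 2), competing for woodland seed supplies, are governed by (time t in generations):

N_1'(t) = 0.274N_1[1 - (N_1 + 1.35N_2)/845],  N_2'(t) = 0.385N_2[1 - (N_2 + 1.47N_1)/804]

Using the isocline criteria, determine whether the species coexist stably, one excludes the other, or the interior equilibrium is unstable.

unstable coexistence (outcome depends on initial conditions)

Compare the nullcline intercepts: K1/α12 = 845/1.35 = 626 < K2 = 804; K2/α21 = 804/1.47 = 547 < K1 = 845.
Since both are reversed, neither can invade when rare; the interior point is a saddle.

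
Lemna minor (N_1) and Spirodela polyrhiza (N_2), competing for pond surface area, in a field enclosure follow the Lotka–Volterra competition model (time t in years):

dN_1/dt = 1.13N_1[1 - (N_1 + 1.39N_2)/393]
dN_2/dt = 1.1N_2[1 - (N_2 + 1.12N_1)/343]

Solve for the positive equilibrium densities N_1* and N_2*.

N_1* ≈ 150, N_2* ≈ 174

Setting both brackets to zero gives the nullclines N_1 + 1.39N_2 = 393 and 1.12N_1 + N_2 = 343.
Substituting N_2 = 343 - 1.12N_1 into the first: N_1(1 - 1.39·1.12) = 393 - 1.39·343.
So N_1* = -83.8/-0.557 = 150, and then N_2* = 343 - 1.12·150 = 174.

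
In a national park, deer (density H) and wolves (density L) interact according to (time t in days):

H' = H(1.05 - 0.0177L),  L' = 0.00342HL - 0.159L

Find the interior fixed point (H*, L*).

H* ≈ 46.5, L* ≈ 59.3

Set dL/dt = 0 with L > 0: 0.00342H - 0.159 = 0, so H* = 0.159/0.00342 = 46.5.
Set dH/dt = 0 with H > 0: 1.05 - 0.0177L = 0, so L* = 1.05/0.0177 = 59.3.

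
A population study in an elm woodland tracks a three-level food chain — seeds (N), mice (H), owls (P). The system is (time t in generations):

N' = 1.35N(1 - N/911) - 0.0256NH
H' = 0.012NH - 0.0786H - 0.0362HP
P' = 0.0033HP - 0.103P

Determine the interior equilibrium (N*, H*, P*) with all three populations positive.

From dP/dt = 0: 0.0033H* = 0.103, so H* = 31.2.
From dN/dt = 0: 1.35(1 - N*/911) = 0.0256·31.2, giving N* = 911·(1 - 0.592) = 372.
From dH/dt = 0: 0.012·372 - 0.0786 = 0.0362P*, so P* = 4.38/0.0362 = 121.

N* ≈ 372, H* ≈ 31.2, P* ≈ 121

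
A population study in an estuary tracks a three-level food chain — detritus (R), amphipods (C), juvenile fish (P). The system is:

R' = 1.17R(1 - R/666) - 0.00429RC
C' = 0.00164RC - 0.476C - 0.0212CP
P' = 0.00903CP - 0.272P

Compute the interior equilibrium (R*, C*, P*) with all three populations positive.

R* ≈ 592, C* ≈ 30.1, P* ≈ 23.4

From dP/dt = 0: 0.00903C* = 0.272, so C* = 30.1.
From dR/dt = 0: 1.17(1 - R*/666) = 0.00429·30.1, giving R* = 666·(1 - 0.11) = 592.
From dC/dt = 0: 0.00164·592 - 0.476 = 0.0212P*, so P* = 0.496/0.0212 = 23.4.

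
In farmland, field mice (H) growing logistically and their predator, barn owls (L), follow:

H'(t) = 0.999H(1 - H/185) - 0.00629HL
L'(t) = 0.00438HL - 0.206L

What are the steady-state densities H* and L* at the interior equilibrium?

H* ≈ 47, L* ≈ 118

From dL/dt = 0 with L > 0: 0.00438H* = 0.206, so H* = 47.
Substitute into dH/dt = 0: 0.999(1 - 47/185) = 0.00629L*.
The bracket is 0.746, giving L* = 0.745/0.00629 = 118.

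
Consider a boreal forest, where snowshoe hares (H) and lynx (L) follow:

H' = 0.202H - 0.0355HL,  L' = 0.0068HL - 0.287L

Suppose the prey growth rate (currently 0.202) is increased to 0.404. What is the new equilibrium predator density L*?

L* ≈ 11.4

At the interior fixed point, setting dH/dt = 0 with H > 0 fixes L* = (prey growth rate)/(HL coefficient) — independent of the other coefficients.
With the change, L* = 0.404/0.0355 = 11.4; it rises from 5.69.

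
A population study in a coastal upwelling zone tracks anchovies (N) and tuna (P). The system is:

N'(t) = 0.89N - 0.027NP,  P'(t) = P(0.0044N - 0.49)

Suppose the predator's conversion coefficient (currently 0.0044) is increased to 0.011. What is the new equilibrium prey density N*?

At the interior fixed point, setting dP/dt = 0 with P > 0 fixes N* = (predator death rate)/(NP coefficient) — independent of the other coefficients.
With the change, N* = 0.49/0.011 = 44.5; it falls from 111.

N* ≈ 44.5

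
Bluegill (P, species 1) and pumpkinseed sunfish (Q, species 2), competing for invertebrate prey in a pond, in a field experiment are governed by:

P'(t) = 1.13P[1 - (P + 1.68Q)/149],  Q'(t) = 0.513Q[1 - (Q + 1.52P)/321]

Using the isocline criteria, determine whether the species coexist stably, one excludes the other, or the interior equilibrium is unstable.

Compare the nullcline intercepts: K1/α12 = 149/1.68 = 88.7 < K2 = 321; K2/α21 = 321/1.52 = 211 > K1 = 149.
Since the inequalities point opposite ways, species 2 can invade but species 1 cannot.

species 2 excludes species 1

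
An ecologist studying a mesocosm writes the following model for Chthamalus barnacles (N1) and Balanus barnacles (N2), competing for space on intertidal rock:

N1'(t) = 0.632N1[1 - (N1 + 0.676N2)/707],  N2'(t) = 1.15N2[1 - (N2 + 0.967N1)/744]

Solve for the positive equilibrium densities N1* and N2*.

Setting both brackets to zero gives the nullclines N1 + 0.676N2 = 707 and 0.967N1 + N2 = 744.
Substituting N2 = 744 - 0.967N1 into the first: N1(1 - 0.676·0.967) = 707 - 0.676·744.
So N1* = 204/0.346 = 589, and then N2* = 744 - 0.967·589 = 174.

N1* ≈ 589, N2* ≈ 174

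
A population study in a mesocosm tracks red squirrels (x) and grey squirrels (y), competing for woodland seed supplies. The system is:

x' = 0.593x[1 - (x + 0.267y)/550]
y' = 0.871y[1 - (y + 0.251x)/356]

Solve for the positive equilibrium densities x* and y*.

x* ≈ 488, y* ≈ 234

Setting both brackets to zero gives the nullclines x + 0.267y = 550 and 0.251x + y = 356.
Substituting y = 356 - 0.251x into the first: x(1 - 0.267·0.251) = 550 - 0.267·356.
So x* = 455/0.933 = 488, and then y* = 356 - 0.251·488 = 234.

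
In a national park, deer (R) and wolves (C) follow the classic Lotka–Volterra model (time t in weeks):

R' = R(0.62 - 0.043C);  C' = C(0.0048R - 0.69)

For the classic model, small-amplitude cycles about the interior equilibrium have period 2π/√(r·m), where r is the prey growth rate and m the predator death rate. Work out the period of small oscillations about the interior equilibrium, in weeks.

T ≈ 9.61 weeks

Here r = 0.62 and m = 0.69, so r·m = 0.428.
ω = √0.428 = 0.654 per week, hence T = 2π/ω ≈ 9.61 weeks.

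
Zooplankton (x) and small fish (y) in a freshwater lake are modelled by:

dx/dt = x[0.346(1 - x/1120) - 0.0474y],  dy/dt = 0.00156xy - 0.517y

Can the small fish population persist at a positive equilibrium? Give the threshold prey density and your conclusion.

The predator equation gives dy/dt > 0 only when x > 0.517/0.00156 = 331.
Without the predator, x → K = 1120. Since 1120 > 331, the predator can invade and persist.

Threshold x = 331; K > 331, so yes, the predator persists.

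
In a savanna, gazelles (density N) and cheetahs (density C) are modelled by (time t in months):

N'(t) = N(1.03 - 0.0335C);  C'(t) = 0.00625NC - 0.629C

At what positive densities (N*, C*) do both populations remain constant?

N* ≈ 101, C* ≈ 30.7

Set dC/dt = 0 with C > 0: 0.00625N - 0.629 = 0, so N* = 0.629/0.00625 = 101.
Set dN/dt = 0 with N > 0: 1.03 - 0.0335C = 0, so C* = 1.03/0.0335 = 30.7.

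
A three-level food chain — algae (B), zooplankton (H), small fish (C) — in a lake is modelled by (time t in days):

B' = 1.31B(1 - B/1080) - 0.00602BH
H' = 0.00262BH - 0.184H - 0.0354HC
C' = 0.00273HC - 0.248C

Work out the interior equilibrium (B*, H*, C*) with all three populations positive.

B* ≈ 629, H* ≈ 90.8, C* ≈ 41.4

From dC/dt = 0: 0.00273H* = 0.248, so H* = 90.8.
From dB/dt = 0: 1.31(1 - B*/1080) = 0.00602·90.8, giving B* = 1080·(1 - 0.417) = 629.
From dH/dt = 0: 0.00262·629 - 0.184 = 0.0354C*, so C* = 1.46/0.0354 = 41.4.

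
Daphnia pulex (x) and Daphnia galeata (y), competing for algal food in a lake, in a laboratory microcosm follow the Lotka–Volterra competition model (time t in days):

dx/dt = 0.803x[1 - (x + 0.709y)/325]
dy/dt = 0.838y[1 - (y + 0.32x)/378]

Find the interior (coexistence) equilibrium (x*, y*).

Setting both brackets to zero gives the nullclines x + 0.709y = 325 and 0.32x + y = 378.
Substituting y = 378 - 0.32x into the first: x(1 - 0.709·0.32) = 325 - 0.709·378.
So x* = 57/0.773 = 73.7, and then y* = 378 - 0.32·73.7 = 354.

x* ≈ 73.7, y* ≈ 354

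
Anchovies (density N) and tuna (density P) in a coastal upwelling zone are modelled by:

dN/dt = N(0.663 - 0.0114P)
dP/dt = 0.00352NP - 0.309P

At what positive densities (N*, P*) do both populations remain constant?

Set dP/dt = 0 with P > 0: 0.00352N - 0.309 = 0, so N* = 0.309/0.00352 = 87.8.
Set dN/dt = 0 with N > 0: 0.663 - 0.0114P = 0, so P* = 0.663/0.0114 = 58.2.

N* ≈ 87.8, P* ≈ 58.2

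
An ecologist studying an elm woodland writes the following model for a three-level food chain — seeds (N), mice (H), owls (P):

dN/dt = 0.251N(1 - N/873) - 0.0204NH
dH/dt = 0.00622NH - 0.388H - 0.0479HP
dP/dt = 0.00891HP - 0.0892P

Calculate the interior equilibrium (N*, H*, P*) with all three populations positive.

From dP/dt = 0: 0.00891H* = 0.0892, so H* = 10.
From dN/dt = 0: 0.251(1 - N*/873) = 0.0204·10, giving N* = 873·(1 - 0.814) = 163.
From dH/dt = 0: 0.00622·163 - 0.388 = 0.0479P*, so P* = 0.624/0.0479 = 13.

N* ≈ 163, H* ≈ 10, P* ≈ 13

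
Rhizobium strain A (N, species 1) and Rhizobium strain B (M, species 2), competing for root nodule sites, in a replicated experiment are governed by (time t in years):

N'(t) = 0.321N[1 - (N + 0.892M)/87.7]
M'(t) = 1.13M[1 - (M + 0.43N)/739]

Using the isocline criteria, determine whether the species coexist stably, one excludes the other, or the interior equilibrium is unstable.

Compare the nullcline intercepts: K1/α12 = 87.7/0.892 = 98.3 < K2 = 739; K2/α21 = 739/0.43 = 1720 > K1 = 87.7.
Since the inequalities point opposite ways, species 2 can invade but species 1 cannot.

species 2 excludes species 1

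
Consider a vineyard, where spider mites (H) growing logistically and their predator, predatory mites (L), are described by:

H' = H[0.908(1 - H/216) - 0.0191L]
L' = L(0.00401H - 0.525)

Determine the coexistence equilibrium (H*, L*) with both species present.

From dL/dt = 0 with L > 0: 0.00401H* = 0.525, so H* = 131.
Substitute into dH/dt = 0: 0.908(1 - 131/216) = 0.0191L*.
The bracket is 0.394, giving L* = 0.358/0.0191 = 18.7.

H* ≈ 131, L* ≈ 18.7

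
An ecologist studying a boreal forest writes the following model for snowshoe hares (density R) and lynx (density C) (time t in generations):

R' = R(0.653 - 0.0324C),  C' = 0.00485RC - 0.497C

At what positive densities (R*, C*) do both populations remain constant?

R* ≈ 102, C* ≈ 20.2

Set dC/dt = 0 with C > 0: 0.00485R - 0.497 = 0, so R* = 0.497/0.00485 = 102.
Set dR/dt = 0 with R > 0: 0.653 - 0.0324C = 0, so C* = 0.653/0.0324 = 20.2.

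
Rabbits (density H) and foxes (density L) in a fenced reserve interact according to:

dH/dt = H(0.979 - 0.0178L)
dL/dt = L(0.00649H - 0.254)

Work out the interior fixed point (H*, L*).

Set dL/dt = 0 with L > 0: 0.00649H - 0.254 = 0, so H* = 0.254/0.00649 = 39.1.
Set dH/dt = 0 with H > 0: 0.979 - 0.0178L = 0, so L* = 0.979/0.0178 = 55.

H* ≈ 39.1, L* ≈ 55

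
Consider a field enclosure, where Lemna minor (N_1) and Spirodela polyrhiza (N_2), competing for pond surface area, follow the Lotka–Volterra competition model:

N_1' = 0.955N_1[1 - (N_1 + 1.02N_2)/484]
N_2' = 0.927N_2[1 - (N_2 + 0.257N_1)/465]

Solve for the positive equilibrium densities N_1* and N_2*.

N_1* ≈ 13.1, N_2* ≈ 462

Setting both brackets to zero gives the nullclines N_1 + 1.02N_2 = 484 and 0.257N_1 + N_2 = 465.
Substituting N_2 = 465 - 0.257N_1 into the first: N_1(1 - 1.02·0.257) = 484 - 1.02·465.
So N_1* = 9.7/0.738 = 13.1, and then N_2* = 465 - 0.257·13.1 = 462.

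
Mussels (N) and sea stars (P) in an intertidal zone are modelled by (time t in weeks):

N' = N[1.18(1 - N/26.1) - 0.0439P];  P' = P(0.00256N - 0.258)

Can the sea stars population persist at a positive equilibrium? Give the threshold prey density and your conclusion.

The predator equation gives dP/dt > 0 only when N > 0.258/0.00256 = 101.
Without the predator, N → K = 26.1. Since 26.1 < 101, the predator cannot invade.

Threshold N = 101; K < 101, so no, the predator goes extinct.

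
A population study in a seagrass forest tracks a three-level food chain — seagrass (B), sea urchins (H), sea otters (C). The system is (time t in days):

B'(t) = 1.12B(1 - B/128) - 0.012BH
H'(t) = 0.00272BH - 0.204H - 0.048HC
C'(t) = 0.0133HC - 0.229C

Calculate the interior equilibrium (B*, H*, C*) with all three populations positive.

From dC/dt = 0: 0.0133H* = 0.229, so H* = 17.2.
From dB/dt = 0: 1.12(1 - B*/128) = 0.012·17.2, giving B* = 128·(1 - 0.184) = 104.
From dH/dt = 0: 0.00272·104 - 0.204 = 0.048C*, so C* = 0.0799/0.048 = 1.67.

B* ≈ 104, H* ≈ 17.2, C* ≈ 1.67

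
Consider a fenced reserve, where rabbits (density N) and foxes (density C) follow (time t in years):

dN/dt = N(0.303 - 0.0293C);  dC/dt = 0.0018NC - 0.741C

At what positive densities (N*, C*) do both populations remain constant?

Set dC/dt = 0 with C > 0: 0.0018N - 0.741 = 0, so N* = 0.741/0.0018 = 412.
Set dN/dt = 0 with N > 0: 0.303 - 0.0293C = 0, so C* = 0.303/0.0293 = 10.3.

N* ≈ 412, C* ≈ 10.3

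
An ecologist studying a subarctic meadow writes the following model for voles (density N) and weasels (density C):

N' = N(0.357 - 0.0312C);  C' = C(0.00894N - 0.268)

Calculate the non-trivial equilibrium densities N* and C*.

Set dC/dt = 0 with C > 0: 0.00894N - 0.268 = 0, so N* = 0.268/0.00894 = 30.
Set dN/dt = 0 with N > 0: 0.357 - 0.0312C = 0, so C* = 0.357/0.0312 = 11.4.

N* ≈ 30, C* ≈ 11.4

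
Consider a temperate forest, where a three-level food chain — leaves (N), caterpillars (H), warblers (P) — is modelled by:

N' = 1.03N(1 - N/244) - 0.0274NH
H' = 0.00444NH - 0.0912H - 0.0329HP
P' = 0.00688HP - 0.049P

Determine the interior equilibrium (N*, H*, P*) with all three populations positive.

N* ≈ 198, H* ≈ 7.12, P* ≈ 23.9

From dP/dt = 0: 0.00688H* = 0.049, so H* = 7.12.
From dN/dt = 0: 1.03(1 - N*/244) = 0.0274·7.12, giving N* = 244·(1 - 0.189) = 198.
From dH/dt = 0: 0.00444·198 - 0.0912 = 0.0329P*, so P* = 0.787/0.0329 = 23.9.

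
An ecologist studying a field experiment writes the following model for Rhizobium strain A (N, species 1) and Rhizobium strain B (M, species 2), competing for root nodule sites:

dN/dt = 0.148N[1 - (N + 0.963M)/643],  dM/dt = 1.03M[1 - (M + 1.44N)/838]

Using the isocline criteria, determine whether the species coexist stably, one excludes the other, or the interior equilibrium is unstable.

unstable coexistence (outcome depends on initial conditions)

Compare the nullcline intercepts: K1/α12 = 643/0.963 = 668 < K2 = 838; K2/α21 = 838/1.44 = 582 < K1 = 643.
Since both are reversed, neither can invade when rare; the interior point is a saddle.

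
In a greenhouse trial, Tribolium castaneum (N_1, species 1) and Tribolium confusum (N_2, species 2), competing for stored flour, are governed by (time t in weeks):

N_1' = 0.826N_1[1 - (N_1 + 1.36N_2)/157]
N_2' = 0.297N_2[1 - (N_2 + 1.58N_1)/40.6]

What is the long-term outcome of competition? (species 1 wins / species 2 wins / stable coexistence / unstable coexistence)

species 1 excludes species 2

Compare the nullcline intercepts: K1/α12 = 157/1.36 = 115 > K2 = 40.6; K2/α21 = 40.6/1.58 = 25.7 < K1 = 157.
Since the inequalities point opposite ways, species 1 can invade but species 2 cannot.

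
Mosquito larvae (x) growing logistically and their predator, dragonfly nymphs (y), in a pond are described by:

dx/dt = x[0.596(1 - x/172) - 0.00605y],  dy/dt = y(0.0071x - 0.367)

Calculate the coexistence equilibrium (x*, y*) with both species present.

x* ≈ 51.7, y* ≈ 68.9

From dy/dt = 0 with y > 0: 0.0071x* = 0.367, so x* = 51.7.
Substitute into dx/dt = 0: 0.596(1 - 51.7/172) = 0.00605y*.
The bracket is 0.699, giving y* = 0.417/0.00605 = 68.9.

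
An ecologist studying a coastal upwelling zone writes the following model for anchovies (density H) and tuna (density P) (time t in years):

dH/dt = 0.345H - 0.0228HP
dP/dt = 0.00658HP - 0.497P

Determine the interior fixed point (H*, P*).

H* ≈ 75.5, P* ≈ 15.1

Set dP/dt = 0 with P > 0: 0.00658H - 0.497 = 0, so H* = 0.497/0.00658 = 75.5.
Set dH/dt = 0 with H > 0: 0.345 - 0.0228P = 0, so P* = 0.345/0.0228 = 15.1.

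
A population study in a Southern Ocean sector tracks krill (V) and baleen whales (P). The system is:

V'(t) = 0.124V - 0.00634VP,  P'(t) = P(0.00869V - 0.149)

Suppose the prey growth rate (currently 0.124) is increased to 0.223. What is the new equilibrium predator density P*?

P* ≈ 35.2

At the interior fixed point, setting dV/dt = 0 with V > 0 fixes P* = (prey growth rate)/(VP coefficient) — independent of the other coefficients.
With the change, P* = 0.223/0.00634 = 35.2; it rises from 19.6.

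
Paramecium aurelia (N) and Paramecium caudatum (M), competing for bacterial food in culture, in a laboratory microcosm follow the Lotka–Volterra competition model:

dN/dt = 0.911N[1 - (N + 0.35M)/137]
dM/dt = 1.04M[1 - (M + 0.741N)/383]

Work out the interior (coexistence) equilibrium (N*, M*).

Setting both brackets to zero gives the nullclines N + 0.35M = 137 and 0.741N + M = 383.
Substituting M = 383 - 0.741N into the first: N(1 - 0.35·0.741) = 137 - 0.35·383.
So N* = 2.95/0.741 = 3.98, and then M* = 383 - 0.741·3.98 = 380.

N* ≈ 3.98, M* ≈ 380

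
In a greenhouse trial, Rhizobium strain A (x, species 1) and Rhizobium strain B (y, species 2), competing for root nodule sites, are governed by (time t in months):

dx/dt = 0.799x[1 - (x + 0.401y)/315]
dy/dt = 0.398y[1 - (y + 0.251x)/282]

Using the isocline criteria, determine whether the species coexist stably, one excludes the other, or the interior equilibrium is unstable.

Compare the nullcline intercepts: K1/α12 = 315/0.401 = 786 > K2 = 282; K2/α21 = 282/0.251 = 1120 > K1 = 315.
Since both inequalities hold, each species can invade when rare, so the interior equilibrium is stable.

stable coexistence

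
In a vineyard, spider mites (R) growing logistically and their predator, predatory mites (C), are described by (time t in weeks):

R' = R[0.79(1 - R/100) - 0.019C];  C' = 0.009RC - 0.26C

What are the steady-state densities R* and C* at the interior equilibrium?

R* ≈ 28.9, C* ≈ 29.6

From dC/dt = 0 with C > 0: 0.009R* = 0.26, so R* = 28.9.
Substitute into dR/dt = 0: 0.79(1 - 28.9/100) = 0.019C*.
The bracket is 0.711, giving C* = 0.562/0.019 = 29.6.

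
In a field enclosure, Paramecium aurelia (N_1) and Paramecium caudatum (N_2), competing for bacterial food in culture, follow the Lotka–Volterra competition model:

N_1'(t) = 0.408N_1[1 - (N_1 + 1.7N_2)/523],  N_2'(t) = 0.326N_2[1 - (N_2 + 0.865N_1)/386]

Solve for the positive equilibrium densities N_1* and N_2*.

Setting both brackets to zero gives the nullclines N_1 + 1.7N_2 = 523 and 0.865N_1 + N_2 = 386.
Substituting N_2 = 386 - 0.865N_1 into the first: N_1(1 - 1.7·0.865) = 523 - 1.7·386.
So N_1* = -133/-0.47 = 283, and then N_2* = 386 - 0.865·283 = 141.

N_1* ≈ 283, N_2* ≈ 141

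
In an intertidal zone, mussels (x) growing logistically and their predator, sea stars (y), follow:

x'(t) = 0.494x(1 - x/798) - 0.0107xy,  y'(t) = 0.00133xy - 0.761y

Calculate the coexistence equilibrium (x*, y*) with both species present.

From dy/dt = 0 with y > 0: 0.00133x* = 0.761, so x* = 572.
Substitute into dx/dt = 0: 0.494(1 - 572/798) = 0.0107y*.
The bracket is 0.283, giving y* = 0.14/0.0107 = 13.1.

x* ≈ 572, y* ≈ 13.1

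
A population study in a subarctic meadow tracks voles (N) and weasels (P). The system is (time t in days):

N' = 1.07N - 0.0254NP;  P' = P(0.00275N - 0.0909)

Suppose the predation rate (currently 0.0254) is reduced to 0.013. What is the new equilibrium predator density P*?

At the interior fixed point, setting dN/dt = 0 with N > 0 fixes P* = (prey growth rate)/(NP coefficient) — independent of the other coefficients.
With the change, P* = 1.07/0.013 = 82.3; it rises from 42.1.

P* ≈ 82.3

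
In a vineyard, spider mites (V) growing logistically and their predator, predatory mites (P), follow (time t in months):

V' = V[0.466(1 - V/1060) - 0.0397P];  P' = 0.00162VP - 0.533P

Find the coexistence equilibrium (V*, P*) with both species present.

V* ≈ 329, P* ≈ 8.09

From dP/dt = 0 with P > 0: 0.00162V* = 0.533, so V* = 329.
Substitute into dV/dt = 0: 0.466(1 - 329/1060) = 0.0397P*.
The bracket is 0.69, giving P* = 0.321/0.0397 = 8.09.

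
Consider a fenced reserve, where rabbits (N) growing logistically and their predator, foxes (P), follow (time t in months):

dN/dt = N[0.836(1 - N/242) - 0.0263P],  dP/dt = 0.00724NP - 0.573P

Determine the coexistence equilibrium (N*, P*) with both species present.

N* ≈ 79.1, P* ≈ 21.4

From dP/dt = 0 with P > 0: 0.00724N* = 0.573, so N* = 79.1.
Substitute into dN/dt = 0: 0.836(1 - 79.1/242) = 0.0263P*.
The bracket is 0.673, giving P* = 0.563/0.0263 = 21.4.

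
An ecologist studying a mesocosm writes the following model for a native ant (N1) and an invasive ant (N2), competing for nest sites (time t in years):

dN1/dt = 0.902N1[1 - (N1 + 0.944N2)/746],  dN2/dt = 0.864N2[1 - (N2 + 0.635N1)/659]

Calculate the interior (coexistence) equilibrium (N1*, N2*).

Setting both brackets to zero gives the nullclines N1 + 0.944N2 = 746 and 0.635N1 + N2 = 659.
Substituting N2 = 659 - 0.635N1 into the first: N1(1 - 0.944·0.635) = 746 - 0.944·659.
So N1* = 124/0.401 = 309, and then N2* = 659 - 0.635·309 = 463.

N1* ≈ 309, N2* ≈ 463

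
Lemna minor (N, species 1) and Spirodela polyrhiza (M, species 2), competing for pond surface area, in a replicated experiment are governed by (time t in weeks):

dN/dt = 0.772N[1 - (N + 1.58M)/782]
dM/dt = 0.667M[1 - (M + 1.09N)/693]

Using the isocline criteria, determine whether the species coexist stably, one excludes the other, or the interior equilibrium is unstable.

unstable coexistence (outcome depends on initial conditions)

Compare the nullcline intercepts: K1/α12 = 782/1.58 = 495 < K2 = 693; K2/α21 = 693/1.09 = 636 < K1 = 782.
Since both are reversed, neither can invade when rare; the interior point is a saddle.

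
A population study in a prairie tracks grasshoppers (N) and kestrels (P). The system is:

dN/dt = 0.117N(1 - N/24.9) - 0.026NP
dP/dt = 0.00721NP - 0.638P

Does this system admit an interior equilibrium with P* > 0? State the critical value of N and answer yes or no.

Threshold N = 88.5; K < 88.5, so no, the predator goes extinct.

The predator equation gives dP/dt > 0 only when N > 0.638/0.00721 = 88.5.
Without the predator, N → K = 24.9. Since 24.9 < 88.5, the predator cannot invade.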